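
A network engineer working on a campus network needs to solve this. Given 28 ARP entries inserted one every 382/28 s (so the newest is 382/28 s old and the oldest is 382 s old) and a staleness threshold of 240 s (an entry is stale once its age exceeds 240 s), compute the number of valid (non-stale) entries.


Ages are k * 382/28 s for k = 1..28 (spacing = 13.6429 s).
Entry k is valid iff k * 382/28 <= 240 iff k <= 28 * 240 / 382 = 17.5916
n_valid = floor(17.5916) = 17
(n_stale = 28 - 17 = 11)

17


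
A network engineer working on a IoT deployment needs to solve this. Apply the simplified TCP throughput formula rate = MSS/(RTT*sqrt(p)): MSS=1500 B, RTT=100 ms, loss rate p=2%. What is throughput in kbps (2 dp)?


Given: MSS = 1500 bytes, RTT = 100 ms, loss = 2%
RTT in seconds = 100 / 1000 = 0.1
Loss rate = 2% = 0.02
sqrt(loss) = sqrt(0.02) = 0.141421356237
Throughput (bytes/s) = 1500 / (0.1 * 0.141421356237) = 106066.0172
Throughput (kbps) = 106066.0172 * 8 / 1000 = 848.528137 -> 848.53 kbps (2 dp)

848.53


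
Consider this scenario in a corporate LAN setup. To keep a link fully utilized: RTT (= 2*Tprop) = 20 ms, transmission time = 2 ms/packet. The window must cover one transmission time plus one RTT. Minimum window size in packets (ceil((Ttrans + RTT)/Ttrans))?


Given: Ttrans = 2 ms, RTT = 20 ms (= 2 * Tprop, Tprop = 10 ms)
Time until first ACK returns = Ttrans + RTT = 2 + 20 = 22 ms
Need W * Ttrans >= Ttrans + RTT  ->  W >= (Ttrans + RTT) / Ttrans
(Ttrans + RTT) / Ttrans = 22 / 2 = 11
W_min = ceil(11) = 11

11


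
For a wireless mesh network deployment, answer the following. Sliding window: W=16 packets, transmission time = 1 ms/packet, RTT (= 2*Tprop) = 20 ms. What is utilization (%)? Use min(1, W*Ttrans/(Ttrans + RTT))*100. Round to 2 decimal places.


Given: W = 16, Ttrans = 1 ms, RTT = 20 ms (= 2 * Tprop, Tprop = 10 ms)
Cycle time = Ttrans + RTT = 1 + 20 = 21 ms (first packet sent until its ACK returns)
W * Ttrans = 16 * 1 = 16 ms of sending per cycle
W * Ttrans / (Ttrans + RTT) = 16 / 21 = 0.761905
U = min(1, 0.761905) = 0.761905
U% = 76.19%

76.19


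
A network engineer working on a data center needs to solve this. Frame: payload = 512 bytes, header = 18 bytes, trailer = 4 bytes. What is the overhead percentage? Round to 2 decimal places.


Given: payload = 512 B, header = 18 B, trailer = 4 B
Overhead bytes = header + trailer = 18 + 4 = 22
Total frame = payload + overhead = 512 + 22 = 534
Overhead % = 22 / 534 * 100 = 4.1199% -> 4.12% (2 dp)

4.12


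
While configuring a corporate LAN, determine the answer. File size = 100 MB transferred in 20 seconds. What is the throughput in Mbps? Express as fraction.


Given: file = 100 MB, time = 20 s
File in Mb = 100 * 8 = 800 Mb
Throughput = 800 / 20 Mbps
Throughput = 40 Mbps

40


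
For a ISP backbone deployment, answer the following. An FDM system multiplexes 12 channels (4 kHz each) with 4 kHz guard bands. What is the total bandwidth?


Given: 12 channels, 4 kHz each, guard = 4 kHz
Channel bandwidth = 12 * 4 = 48 kHz
Guard bands = 11 gaps * 4 kHz = 44 kHz
Total = 48 + 44 = 92 kHz

92


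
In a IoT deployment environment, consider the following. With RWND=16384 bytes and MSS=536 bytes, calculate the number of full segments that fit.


Given: RWND = 16384 bytes, MSS = 536 bytes
Full segments = floor(RWND / MSS)
Full segments = floor(16384 / 536)
Full segments = floor(30.5672) = 30

30


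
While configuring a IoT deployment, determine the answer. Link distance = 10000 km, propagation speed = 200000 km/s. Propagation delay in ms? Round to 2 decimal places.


Given: distance = 10000 km, speed = 200000 km/s
Delay = distance / speed = 10000 / 200000 seconds
Delay in ms = 10000 * 1000 / 200000
Delay = 50.0000 ms
Rounded to 2 dp = 50.00 ms

50.00


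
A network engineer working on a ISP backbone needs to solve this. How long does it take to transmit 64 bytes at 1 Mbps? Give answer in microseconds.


Given: packet = 64 bytes, bandwidth = 1 Mbps
Packet in bits = 64 * 8 = 512 bits
Bandwidth = 1 * 10^6 = 1000000 bps
Time = 512 / 1000000 seconds
Time in us = 512 * 10^6 / 1000000 = 512

512


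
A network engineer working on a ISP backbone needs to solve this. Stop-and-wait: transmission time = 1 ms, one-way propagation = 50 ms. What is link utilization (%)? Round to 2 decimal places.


Given: Ttrans = 1 ms, Tprop = 50 ms
RTT = 2 * Tprop = 2 * 50 = 100 ms
U = Ttrans / (Ttrans + RTT)
U = 1 / (1 + 100)
U = 1 / 101 = 0.009901
U% = 0.99%

0.99


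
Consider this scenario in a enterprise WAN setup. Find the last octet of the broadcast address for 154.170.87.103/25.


Given: IP = 154.170.87.103, prefix = /25
Host bits = 32 - 25 = 7
Network last octet = 103 AND mask = 0
Host part size = 2^7 - 1 = 127
Broadcast last octet = 0 OR 127 = 127

127


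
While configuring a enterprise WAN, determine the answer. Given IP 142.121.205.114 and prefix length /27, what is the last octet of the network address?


Given: IP = 142.121.205.114, prefix = /27
Subnet mask = 255.255.255.224
Last octet of IP: 114
Last octet of mask: 224
Network last octet = 114 AND 224 = 96

96


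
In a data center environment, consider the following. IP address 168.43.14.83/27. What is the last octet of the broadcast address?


Given: IP = 168.43.14.83, prefix = /27
Host bits = 32 - 27 = 5
Network last octet = 83 AND mask = 64
Host part size = 2^5 - 1 = 31
Broadcast last octet = 64 OR 31 = 95

95


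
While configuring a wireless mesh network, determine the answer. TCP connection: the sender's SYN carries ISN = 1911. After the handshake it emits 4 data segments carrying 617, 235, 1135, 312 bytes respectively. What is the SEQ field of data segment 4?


The SYN occupies sequence number ISN = 1911, so the first data byte is ISN + 1 = 1912.
SEQ of data segment i = (ISN + 1) + sum of payload sizes of segments 1..i-1.
Segment 1: SEQ = 1912, payload = 617 bytes
Segment 2: SEQ = 2529, payload = 235 bytes
Segment 3: SEQ = 2764, payload = 1135 bytes
Segment 4: SEQ = 3899, payload = 312 bytes
SEQ of segment 4 = 1912 + 617 + 235 + 1135 = 3899

3899


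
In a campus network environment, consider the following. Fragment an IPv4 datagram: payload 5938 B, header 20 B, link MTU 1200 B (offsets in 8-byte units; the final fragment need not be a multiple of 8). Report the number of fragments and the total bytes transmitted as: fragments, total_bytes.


Max data per non-final fragment = floor((MTU - header)/8)*8 = floor((1200 - 20)/8)*8 = floor(1180/8)*8 = 1176 B
Final fragment needs no 8-byte alignment: it can carry up to MTU - header = 1180 B
Non-final fragments needed = ceil((payload - 1180) / 1176) = ceil(4758/1176) = ceil(4.0459) = 5
Number of fragments = 5 + 1 = 6
Fragment sizes (data): 5 * 1176 B + 58 B (last, 58 <= 1180 OK)
Total bytes sent = payload + n_frags * header = 5938 + 6*20 = 5938 + 120 = 6058 B

6, 6058


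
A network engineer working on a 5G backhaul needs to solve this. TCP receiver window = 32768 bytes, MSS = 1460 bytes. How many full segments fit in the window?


Given: RWND = 32768 bytes, MSS = 1460 bytes
Full segments = floor(RWND / MSS)
Full segments = floor(32768 / 1460)
Full segments = floor(22.4438) = 22

22


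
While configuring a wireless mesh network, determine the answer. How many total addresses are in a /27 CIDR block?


Given: CIDR prefix /27
Host bits = 32 - 27 = 5
Total addresses = 2^5 = 32

32


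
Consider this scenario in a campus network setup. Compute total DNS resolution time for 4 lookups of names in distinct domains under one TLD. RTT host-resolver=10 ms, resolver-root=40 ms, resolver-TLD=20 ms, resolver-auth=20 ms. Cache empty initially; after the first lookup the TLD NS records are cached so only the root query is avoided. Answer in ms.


Lookup 1 (cold cache): local + root + TLD + auth = 10 + 40 + 20 + 20 = 90 ms
Lookups 2..4 (TLD NS cached -> skip root; new domain -> still ask TLD and auth): local + TLD + auth = 10 + 20 + 20 = 50 ms each
Remaining 3 lookups: 3 * 50 = 150 ms
Total = 90 + 150 = 240 ms

240


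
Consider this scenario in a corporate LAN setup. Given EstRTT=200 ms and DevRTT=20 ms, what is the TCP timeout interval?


Given: EstRTT = 200 ms, DevRTT = 20 ms
Timeout = EstRTT + 4 * DevRTT
4 * DevRTT = 4 * 20 = 80
Timeout = 200 + 80 = 280 ms

280


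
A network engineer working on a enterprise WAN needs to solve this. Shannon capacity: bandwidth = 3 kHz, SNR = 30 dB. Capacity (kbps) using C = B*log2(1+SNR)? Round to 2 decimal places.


Given: B = 3 kHz, SNR = 30 dB
SNR linear = 10^(30/10) = 1000
1 + SNR = 1001
log2(1001) = 9.9672262588
C = 3 * 1000 * 9.9672262588 = 29901.6788 bps
C = 29.901679 kbps -> 29.90 kbps (2 dp)

29.90


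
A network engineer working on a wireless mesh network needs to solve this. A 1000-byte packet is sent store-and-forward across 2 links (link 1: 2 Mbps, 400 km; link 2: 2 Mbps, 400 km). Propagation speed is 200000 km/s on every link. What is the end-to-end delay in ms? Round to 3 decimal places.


Packet = 1000 bytes = 8000 bits. Store-and-forward: sum (t_trans + t_prop) per link.
Link 1: t_trans = 8000/(2*10^6) s = 4.0000 ms; t_prop = 400/200000 s = 2.0000 ms; subtotal = 6.0000 ms
Link 2: t_trans = 8000/(2*10^6) s = 4.0000 ms; t_prop = 400/200000 s = 2.0000 ms; subtotal = 6.0000 ms
End-to-end = 6.0000 + 6.0000 = 12.0000 ms -> 12.000 ms (3 dp)

12.000


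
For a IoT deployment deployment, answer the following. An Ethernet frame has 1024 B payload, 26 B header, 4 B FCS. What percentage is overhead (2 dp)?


Given: payload = 1024 B, header = 26 B, trailer = 4 B
Overhead bytes = header + trailer = 26 + 4 = 30
Total frame = payload + overhead = 1024 + 30 = 1054
Overhead % = 30 / 1054 * 100 = 2.8463% -> 2.85% (2 dp)

2.85


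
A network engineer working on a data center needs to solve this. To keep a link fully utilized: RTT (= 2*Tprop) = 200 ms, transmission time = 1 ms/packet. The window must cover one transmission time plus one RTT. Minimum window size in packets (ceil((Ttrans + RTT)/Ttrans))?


Given: Ttrans = 1 ms, RTT = 200 ms (= 2 * Tprop, Tprop = 100 ms)
Time until first ACK returns = Ttrans + RTT = 1 + 200 = 201 ms
Need W * Ttrans >= Ttrans + RTT  ->  W >= (Ttrans + RTT) / Ttrans
(Ttrans + RTT) / Ttrans = 201 / 1 = 201
W_min = ceil(201) = 201

201


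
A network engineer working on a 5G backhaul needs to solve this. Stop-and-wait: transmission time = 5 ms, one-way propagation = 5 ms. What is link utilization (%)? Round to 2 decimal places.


Given: Ttrans = 5 ms, Tprop = 5 ms
RTT = 2 * Tprop = 2 * 5 = 10 ms
U = Ttrans / (Ttrans + RTT)
U = 5 / (5 + 10)
U = 5 / 15 = 0.333333
U% = 33.33%

33.33


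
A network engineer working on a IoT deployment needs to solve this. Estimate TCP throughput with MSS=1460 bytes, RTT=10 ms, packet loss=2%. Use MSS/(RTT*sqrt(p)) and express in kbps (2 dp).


Given: MSS = 1460 bytes, RTT = 10 ms, loss = 2%
RTT in seconds = 10 / 1000 = 0.01
Loss rate = 2% = 0.02
sqrt(loss) = sqrt(0.02) = 0.141421356237
Throughput (bytes/s) = 1460 / (0.01 * 0.141421356237) = 1032375.9005
Throughput (kbps) = 1032375.9005 * 8 / 1000 = 8259.007204 -> 8259.01 kbps (2 dp)

8259.01


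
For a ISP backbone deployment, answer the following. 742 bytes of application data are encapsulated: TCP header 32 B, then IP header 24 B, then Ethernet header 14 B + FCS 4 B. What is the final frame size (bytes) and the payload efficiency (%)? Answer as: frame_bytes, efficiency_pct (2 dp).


TCP segment = 742 + 32 = 774 B
IP packet = 774 + 24 = 798 B
Ethernet frame = 798 + 14 + 4 = 816 B
Efficiency = app / frame = 742 / 816 = 0.909314 = 90.9314% -> 90.93% (2 dp)

816, 90.93


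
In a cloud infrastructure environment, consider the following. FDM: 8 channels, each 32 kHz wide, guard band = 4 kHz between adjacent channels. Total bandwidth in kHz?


Given: 8 channels, 32 kHz each, guard = 4 kHz
Channel bandwidth = 8 * 32 = 256 kHz
Guard bands = 7 gaps * 4 kHz = 28 kHz
Total = 256 + 28 = 284 kHz

284


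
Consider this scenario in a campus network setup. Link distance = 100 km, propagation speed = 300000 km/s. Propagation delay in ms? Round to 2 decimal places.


Given: distance = 100 km, speed = 300000 km/s
Delay = distance / speed = 100 / 300000 seconds
Delay in ms = 100 * 1000 / 300000
Delay = 0.3333 ms
Rounded to 2 dp = 0.33 ms

0.33


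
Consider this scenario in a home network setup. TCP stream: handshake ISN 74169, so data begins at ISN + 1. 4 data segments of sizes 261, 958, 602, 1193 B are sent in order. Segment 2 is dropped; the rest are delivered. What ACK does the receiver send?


SYN uses sequence number 74169; first data byte = ISN + 1 = 74170.
Segment 1: SEQ = 74170, len = 261 B, covers [74170, 74430]
Segment 2: SEQ = 74431, len = 958 B, covers [74431, 75388] [LOST]
Segment 3: SEQ = 75389, len = 602 B, covers [75389, 75990]
Segment 4: SEQ = 75991, len = 1193 B, covers [75991, 77183]
In-order data received: bytes [74170, 74430] (segments 1..1).
Segment 2 missing -> gap begins at byte 74431; later segments buffered out of order.
Cumulative ACK = next expected in-order byte = 74170 + 261 = 74431

74431


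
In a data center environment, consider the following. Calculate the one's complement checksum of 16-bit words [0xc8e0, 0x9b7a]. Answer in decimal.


Given words: [0xc8e0, 0x9b7a]
Step 1: Sum all words
Raw sum = 51424 + 39802 = 91226
Step 2: Fold carry: (25690 + 1) = 25691
One's complement = ~25691 & 0xFFFF = 39844

39844


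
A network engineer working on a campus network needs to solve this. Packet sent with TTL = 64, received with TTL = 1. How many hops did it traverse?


Given: initial TTL = 64, received TTL = 1
Hops = initial TTL - received TTL
Hops = 64 - 1 = 63

63


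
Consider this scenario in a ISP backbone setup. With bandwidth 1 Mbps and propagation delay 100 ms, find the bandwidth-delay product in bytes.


Given: bandwidth = 1 Mbps, delay = 100 ms
BDP in bits = 1 * 10^6 * 100 / 1000
BDP in bits = 100000
BDP in bytes = 100000 / 8 = 12500

12500


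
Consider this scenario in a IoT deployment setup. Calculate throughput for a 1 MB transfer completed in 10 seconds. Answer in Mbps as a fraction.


Given: file = 1 MB, time = 10 s
File in Mb = 1 * 8 = 8 Mb
Throughput = 8 / 10 Mbps
Throughput = 4/5 Mbps

4/5


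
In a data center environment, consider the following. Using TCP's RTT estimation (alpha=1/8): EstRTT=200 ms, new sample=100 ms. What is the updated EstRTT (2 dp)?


Given: EstRTT = 200 ms, SampleRTT = 100 ms, alpha = 1/8
New EstRTT = (1 - alpha) * EstRTT + alpha * SampleRTT
(7/8) * 200 = 175
(1/8) * 100 = 12.5
New EstRTT = 175 + 12.5 = 187.5 ms -> 187.50 ms (2 dp)

187.50


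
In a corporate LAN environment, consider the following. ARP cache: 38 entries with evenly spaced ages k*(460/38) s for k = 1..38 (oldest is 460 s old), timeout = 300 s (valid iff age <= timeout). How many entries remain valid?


Ages are k * 460/38 s for k = 1..38 (spacing = 12.1053 s).
Entry k is valid iff k * 460/38 <= 300 iff k <= 38 * 300 / 460 = 24.7826
n_valid = floor(24.7826) = 24
(n_stale = 38 - 24 = 14)

24


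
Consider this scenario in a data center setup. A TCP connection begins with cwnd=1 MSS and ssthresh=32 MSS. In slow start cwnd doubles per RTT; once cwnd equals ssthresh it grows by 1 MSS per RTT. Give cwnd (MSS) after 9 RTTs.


RTT 0: cwnd = 1 MSS (initial)
RTT 1: cwnd = 2 MSS (slow start, doubled)
RTT 2: cwnd = 4 MSS (slow start, doubled)
RTT 3: cwnd = 8 MSS (slow start, doubled)
RTT 4: cwnd = 16 MSS (slow start, doubled)
RTT 5: cwnd = 32 MSS (slow start, doubled)
RTT 6: cwnd = 33 MSS (congestion avoidance, +1)
RTT 7: cwnd = 34 MSS (congestion avoidance, +1)
RTT 8: cwnd = 35 MSS (congestion avoidance, +1)
RTT 9: cwnd = 36 MSS (congestion avoidance, +1)

36


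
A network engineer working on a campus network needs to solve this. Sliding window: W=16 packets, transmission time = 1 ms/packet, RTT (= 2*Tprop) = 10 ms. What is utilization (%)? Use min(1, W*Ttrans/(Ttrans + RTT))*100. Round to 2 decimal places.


Given: W = 16, Ttrans = 1 ms, RTT = 10 ms (= 2 * Tprop, Tprop = 5 ms)
Cycle time = Ttrans + RTT = 1 + 10 = 11 ms (first packet sent until its ACK returns)
W * Ttrans = 16 * 1 = 16 ms of sending per cycle
W * Ttrans / (Ttrans + RTT) = 16 / 11 = 1.454545
U = min(1, 1.454545) = 1.000000
U% = 100.00%

100.00


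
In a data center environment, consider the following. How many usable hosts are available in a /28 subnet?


Given: subnet mask /28
Host bits = 32 - 28 = 4
Total addresses = 2^4 = 16
Usable hosts = 16 - 2 (network + broadcast) = 14

14


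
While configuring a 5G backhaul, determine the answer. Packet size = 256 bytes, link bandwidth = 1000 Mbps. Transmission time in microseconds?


Given: packet = 256 bytes, bandwidth = 1000 Mbps
Packet in bits = 256 * 8 = 2048 bits
Bandwidth = 1000 * 10^6 = 1000000000 bps
Time = 2048 / 1000000000 seconds
Time in us = 2048 * 10^6 / 1000000000 = 2.048

2.048


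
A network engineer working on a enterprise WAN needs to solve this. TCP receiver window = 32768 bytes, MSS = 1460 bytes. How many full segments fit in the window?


Given: RWND = 32768 bytes, MSS = 1460 bytes
Full segments = floor(RWND / MSS)
Full segments = floor(32768 / 1460)
Full segments = floor(22.4438) = 22

22


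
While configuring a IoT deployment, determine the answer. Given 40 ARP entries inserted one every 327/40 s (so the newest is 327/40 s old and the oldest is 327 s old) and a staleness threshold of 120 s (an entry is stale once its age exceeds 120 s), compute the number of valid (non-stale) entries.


Ages are k * 327/40 s for k = 1..40 (spacing = 8.1750 s).
Entry k is valid iff k * 327/40 <= 120 iff k <= 40 * 120 / 327 = 14.6789
n_valid = floor(14.6789) = 14
(n_stale = 40 - 14 = 26)

14


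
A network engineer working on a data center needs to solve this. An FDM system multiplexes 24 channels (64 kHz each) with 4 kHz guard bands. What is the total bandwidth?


Given: 24 channels, 64 kHz each, guard = 4 kHz
Channel bandwidth = 24 * 64 = 1536 kHz
Guard bands = 23 gaps * 4 kHz = 92 kHz
Total = 1536 + 92 = 1628 kHz

1628


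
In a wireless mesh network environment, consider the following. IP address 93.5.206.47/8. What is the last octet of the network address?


Given: IP = 93.5.206.47, prefix = /8
Subnet mask = 255.0.0.0
Last octet of IP: 47
Last octet of mask: 0
Network last octet = 47 AND 0 = 0

0


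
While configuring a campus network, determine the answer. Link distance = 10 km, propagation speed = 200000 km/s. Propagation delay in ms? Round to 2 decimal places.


Given: distance = 10 km, speed = 200000 km/s
Delay = distance / speed = 10 / 200000 seconds
Delay in ms = 10 * 1000 / 200000
Delay = 0.0500 ms
Rounded to 2 dp = 0.05 ms

0.05


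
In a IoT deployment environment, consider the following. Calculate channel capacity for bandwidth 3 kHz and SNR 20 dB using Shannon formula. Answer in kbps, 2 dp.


Given: B = 3 kHz, SNR = 20 dB
SNR linear = 10^(20/10) = 100
1 + SNR = 101
log2(101) = 6.6582114828
C = 3 * 1000 * 6.6582114828 = 19974.6344 bps
C = 19.974634 kbps -> 19.97 kbps (2 dp)

19.97


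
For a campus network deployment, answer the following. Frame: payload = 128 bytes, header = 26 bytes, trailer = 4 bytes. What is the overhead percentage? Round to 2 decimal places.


Given: payload = 128 B, header = 26 B, trailer = 4 B
Overhead bytes = header + trailer = 26 + 4 = 30
Total frame = payload + overhead = 128 + 30 = 158
Overhead % = 30 / 158 * 100 = 18.9873% -> 18.99% (2 dp)

18.99


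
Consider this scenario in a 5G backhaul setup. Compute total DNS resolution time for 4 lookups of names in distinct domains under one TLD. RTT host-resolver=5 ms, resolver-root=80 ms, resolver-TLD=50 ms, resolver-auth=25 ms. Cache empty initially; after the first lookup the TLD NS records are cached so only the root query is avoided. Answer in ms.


Lookup 1 (cold cache): local + root + TLD + auth = 5 + 80 + 50 + 25 = 160 ms
Lookups 2..4 (TLD NS cached -> skip root; new domain -> still ask TLD and auth): local + TLD + auth = 5 + 50 + 25 = 80 ms each
Remaining 3 lookups: 3 * 80 = 240 ms
Total = 160 + 240 = 400 ms

400


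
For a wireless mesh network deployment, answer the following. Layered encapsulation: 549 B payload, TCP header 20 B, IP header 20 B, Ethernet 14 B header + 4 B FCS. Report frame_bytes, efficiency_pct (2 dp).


TCP segment = 549 + 20 = 569 B
IP packet = 569 + 20 = 589 B
Ethernet frame = 589 + 14 + 4 = 607 B
Efficiency = app / frame = 549 / 607 = 0.904448 = 90.4448% -> 90.44% (2 dp)

607, 90.44


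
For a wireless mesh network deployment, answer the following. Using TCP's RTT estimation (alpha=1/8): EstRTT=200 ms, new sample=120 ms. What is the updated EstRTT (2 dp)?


Given: EstRTT = 200 ms, SampleRTT = 120 ms, alpha = 1/8
New EstRTT = (1 - alpha) * EstRTT + alpha * SampleRTT
(7/8) * 200 = 175
(1/8) * 120 = 15
New EstRTT = 175 + 15 = 190 ms -> 190.00 ms (2 dp)

190.00


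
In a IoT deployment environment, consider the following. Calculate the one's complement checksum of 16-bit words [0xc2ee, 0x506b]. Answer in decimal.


Given words: [0xc2ee, 0x506b]
Step 1: Sum all words
Raw sum = 49902 + 20587 = 70489
Step 2: Fold carry: (4953 + 1) = 4954
One's complement = ~4954 & 0xFFFF = 60581

60581


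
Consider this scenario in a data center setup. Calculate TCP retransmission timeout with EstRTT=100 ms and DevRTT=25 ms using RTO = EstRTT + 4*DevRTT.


Given: EstRTT = 100 ms, DevRTT = 25 ms
Timeout = EstRTT + 4 * DevRTT
4 * DevRTT = 4 * 25 = 100
Timeout = 100 + 100 = 200 ms

200


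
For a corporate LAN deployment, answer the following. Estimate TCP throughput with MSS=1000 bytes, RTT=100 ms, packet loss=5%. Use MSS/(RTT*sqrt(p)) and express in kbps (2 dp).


Given: MSS = 1000 bytes, RTT = 100 ms, loss = 5%
RTT in seconds = 100 / 1000 = 0.1
Loss rate = 5% = 0.05
sqrt(loss) = sqrt(0.05) = 0.223606797750
Throughput (bytes/s) = 1000 / (0.1 * 0.223606797750) = 44721.3595
Throughput (kbps) = 44721.3595 * 8 / 1000 = 357.770876 -> 357.77 kbps (2 dp)

357.77


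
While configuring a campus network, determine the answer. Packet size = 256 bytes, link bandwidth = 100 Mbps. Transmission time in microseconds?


Given: packet = 256 bytes, bandwidth = 100 Mbps
Packet in bits = 256 * 8 = 2048 bits
Bandwidth = 100 * 10^6 = 100000000 bps
Time = 2048 / 100000000 seconds
Time in us = 2048 * 10^6 / 100000000 = 20.48

20.48


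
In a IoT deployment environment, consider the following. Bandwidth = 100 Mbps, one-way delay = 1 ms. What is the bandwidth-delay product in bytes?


Given: bandwidth = 100 Mbps, delay = 1 ms
BDP in bits = 100 * 10^6 * 1 / 1000
BDP in bits = 100000
BDP in bytes = 100000 / 8 = 12500

12500


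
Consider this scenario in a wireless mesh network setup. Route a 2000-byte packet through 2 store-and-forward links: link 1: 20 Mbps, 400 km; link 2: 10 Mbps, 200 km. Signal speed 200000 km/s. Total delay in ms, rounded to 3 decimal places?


Packet = 2000 bytes = 16000 bits. Store-and-forward: sum (t_trans + t_prop) per link.
Link 1: t_trans = 16000/(20*10^6) s = 0.8000 ms; t_prop = 400/200000 s = 2.0000 ms; subtotal = 2.8000 ms
Link 2: t_trans = 16000/(10*10^6) s = 1.6000 ms; t_prop = 200/200000 s = 1.0000 ms; subtotal = 2.6000 ms
End-to-end = 2.8000 + 2.6000 = 5.4000 ms -> 5.400 ms (3 dp)

5.400


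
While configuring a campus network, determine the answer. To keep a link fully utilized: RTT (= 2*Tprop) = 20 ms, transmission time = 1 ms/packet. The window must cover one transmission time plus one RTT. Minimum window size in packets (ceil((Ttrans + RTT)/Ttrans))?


Given: Ttrans = 1 ms, RTT = 20 ms (= 2 * Tprop, Tprop = 10 ms)
Time until first ACK returns = Ttrans + RTT = 1 + 20 = 21 ms
Need W * Ttrans >= Ttrans + RTT  ->  W >= (Ttrans + RTT) / Ttrans
(Ttrans + RTT) / Ttrans = 21 / 1 = 21
W_min = ceil(21) = 21

21


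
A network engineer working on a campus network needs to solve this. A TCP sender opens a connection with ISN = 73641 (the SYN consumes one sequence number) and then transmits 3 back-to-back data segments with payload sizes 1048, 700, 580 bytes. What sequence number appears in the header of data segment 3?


The SYN occupies sequence number ISN = 73641, so the first data byte is ISN + 1 = 73642.
SEQ of data segment i = (ISN + 1) + sum of payload sizes of segments 1..i-1.
Segment 1: SEQ = 73642, payload = 1048 bytes
Segment 2: SEQ = 74690, payload = 700 bytes
Segment 3: SEQ = 75390, payload = 580 bytes
SEQ of segment 3 = 73642 + 1048 + 700 = 75390

75390


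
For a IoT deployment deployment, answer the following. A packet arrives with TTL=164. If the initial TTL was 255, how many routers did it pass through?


Given: initial TTL = 255, received TTL = 164
Hops = initial TTL - received TTL
Hops = 255 - 164 = 91

91


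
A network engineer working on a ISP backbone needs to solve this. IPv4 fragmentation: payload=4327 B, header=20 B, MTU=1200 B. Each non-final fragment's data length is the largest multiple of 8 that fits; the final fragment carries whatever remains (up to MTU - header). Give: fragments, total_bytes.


Max data per non-final fragment = floor((MTU - header)/8)*8 = floor((1200 - 20)/8)*8 = floor(1180/8)*8 = 1176 B
Final fragment needs no 8-byte alignment: it can carry up to MTU - header = 1180 B
Non-final fragments needed = ceil((payload - 1180) / 1176) = ceil(3147/1176) = ceil(2.6760) = 3
Number of fragments = 3 + 1 = 4
Fragment sizes (data): 3 * 1176 B + 799 B (last, 799 <= 1180 OK)
Total bytes sent = payload + n_frags * header = 4327 + 4*20 = 4327 + 80 = 4407 B

4, 4407


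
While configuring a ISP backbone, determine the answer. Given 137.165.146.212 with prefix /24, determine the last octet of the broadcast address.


Given: IP = 137.165.146.212, prefix = /24
Host bits = 32 - 24 = 8
Network last octet = 212 AND mask = 0
Host part size = 2^8 - 1 = 255
Broadcast last octet = 0 OR 255 = 255

255


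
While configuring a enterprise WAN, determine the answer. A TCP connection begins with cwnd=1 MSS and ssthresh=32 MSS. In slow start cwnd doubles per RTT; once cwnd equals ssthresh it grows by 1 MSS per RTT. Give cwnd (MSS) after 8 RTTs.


RTT 0: cwnd = 1 MSS (initial)
RTT 1: cwnd = 2 MSS (slow start, doubled)
RTT 2: cwnd = 4 MSS (slow start, doubled)
RTT 3: cwnd = 8 MSS (slow start, doubled)
RTT 4: cwnd = 16 MSS (slow start, doubled)
RTT 5: cwnd = 32 MSS (slow start, doubled)
RTT 6: cwnd = 33 MSS (congestion avoidance, +1)
RTT 7: cwnd = 34 MSS (congestion avoidance, +1)
RTT 8: cwnd = 35 MSS (congestion avoidance, +1)

35


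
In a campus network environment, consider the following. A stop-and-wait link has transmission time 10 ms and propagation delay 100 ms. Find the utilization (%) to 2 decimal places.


Given: Ttrans = 10 ms, Tprop = 100 ms
RTT = 2 * Tprop = 2 * 100 = 200 ms
U = Ttrans / (Ttrans + RTT)
U = 10 / (10 + 200)
U = 10 / 210 = 0.047619
U% = 4.76%

4.76


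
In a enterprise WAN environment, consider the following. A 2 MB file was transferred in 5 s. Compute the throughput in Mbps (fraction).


Given: file = 2 MB, time = 5 s
File in Mb = 2 * 8 = 16 Mb
Throughput = 16 / 5 Mbps
Throughput = 16/5 Mbps

16/5


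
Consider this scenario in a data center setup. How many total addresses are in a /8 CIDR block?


Given: CIDR prefix /8
Host bits = 32 - 8 = 24
Total addresses = 2^24 = 16777216

16777216


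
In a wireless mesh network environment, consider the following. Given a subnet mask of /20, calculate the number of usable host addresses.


Given: subnet mask /20
Host bits = 32 - 20 = 12
Total addresses = 2^12 = 4096
Usable hosts = 4096 - 2 (network + broadcast) = 4094

4094


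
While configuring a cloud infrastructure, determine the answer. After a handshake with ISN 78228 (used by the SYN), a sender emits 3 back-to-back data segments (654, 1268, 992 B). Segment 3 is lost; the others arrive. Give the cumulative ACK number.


SYN uses sequence number 78228; first data byte = ISN + 1 = 78229.
Segment 1: SEQ = 78229, len = 654 B, covers [78229, 78882]
Segment 2: SEQ = 78883, len = 1268 B, covers [78883, 80150]
Segment 3: SEQ = 80151, len = 992 B, covers [80151, 81142] [LOST]
In-order data received: bytes [78229, 80150] (segments 1..2).
Segment 3 missing -> gap begins at byte 80151.
Cumulative ACK = next expected in-order byte = 78229 + 654 + 1268 = 80151

80151


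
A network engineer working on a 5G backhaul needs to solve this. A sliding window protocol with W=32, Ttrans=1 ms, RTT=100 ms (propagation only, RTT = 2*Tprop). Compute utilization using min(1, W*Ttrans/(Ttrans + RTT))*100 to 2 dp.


Given: W = 32, Ttrans = 1 ms, RTT = 100 ms (= 2 * Tprop, Tprop = 50 ms)
Cycle time = Ttrans + RTT = 1 + 100 = 101 ms (first packet sent until its ACK returns)
W * Ttrans = 32 * 1 = 32 ms of sending per cycle
W * Ttrans / (Ttrans + RTT) = 32 / 101 = 0.316832
U = min(1, 0.316832) = 0.316832
U% = 31.68%

31.68


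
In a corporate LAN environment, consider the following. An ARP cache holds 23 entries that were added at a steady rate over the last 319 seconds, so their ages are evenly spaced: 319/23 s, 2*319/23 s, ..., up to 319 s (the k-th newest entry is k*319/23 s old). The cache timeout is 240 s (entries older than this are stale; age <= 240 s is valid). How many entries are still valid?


Ages are k * 319/23 s for k = 1..23 (spacing = 13.8696 s).
Entry k is valid iff k * 319/23 <= 240 iff k <= 23 * 240 / 319 = 17.3041
n_valid = floor(17.3041) = 17
(n_stale = 23 - 17 = 6)

17


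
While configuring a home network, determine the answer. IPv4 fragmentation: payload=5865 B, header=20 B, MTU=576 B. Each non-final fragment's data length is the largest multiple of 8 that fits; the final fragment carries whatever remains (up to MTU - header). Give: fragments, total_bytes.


Max data per non-final fragment = floor((MTU - header)/8)*8 = floor((576 - 20)/8)*8 = floor(556/8)*8 = 552 B
Final fragment needs no 8-byte alignment: it can carry up to MTU - header = 556 B
Non-final fragments needed = ceil((payload - 556) / 552) = ceil(5309/552) = ceil(9.6178) = 10
Number of fragments = 10 + 1 = 11
Fragment sizes (data): 10 * 552 B + 345 B (last, 345 <= 556 OK)
Total bytes sent = payload + n_frags * header = 5865 + 11*20 = 5865 + 220 = 6085 B

11, 6085


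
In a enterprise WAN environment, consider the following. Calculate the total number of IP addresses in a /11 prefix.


Given: CIDR prefix /11
Host bits = 32 - 11 = 21
Total addresses = 2^21 = 2097152

2097152


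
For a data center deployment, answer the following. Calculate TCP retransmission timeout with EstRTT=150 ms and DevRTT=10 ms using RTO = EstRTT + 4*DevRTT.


Given: EstRTT = 150 ms, DevRTT = 10 ms
Timeout = EstRTT + 4 * DevRTT
4 * DevRTT = 4 * 10 = 40
Timeout = 150 + 40 = 190 ms

190


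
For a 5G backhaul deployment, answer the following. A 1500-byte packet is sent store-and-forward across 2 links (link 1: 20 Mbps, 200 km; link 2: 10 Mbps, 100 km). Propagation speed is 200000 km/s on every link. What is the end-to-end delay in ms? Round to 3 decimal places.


Packet = 1500 bytes = 12000 bits. Store-and-forward: sum (t_trans + t_prop) per link.
Link 1: t_trans = 12000/(20*10^6) s = 0.6000 ms; t_prop = 200/200000 s = 1.0000 ms; subtotal = 1.6000 ms
Link 2: t_trans = 12000/(10*10^6) s = 1.2000 ms; t_prop = 100/200000 s = 0.5000 ms; subtotal = 1.7000 ms
End-to-end = 1.6000 + 1.7000 = 3.3000 ms -> 3.300 ms (3 dp)

3.300


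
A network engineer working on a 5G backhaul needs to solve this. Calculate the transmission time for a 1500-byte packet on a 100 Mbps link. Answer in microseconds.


Given: packet = 1500 bytes, bandwidth = 100 Mbps
Packet in bits = 1500 * 8 = 12000 bits
Bandwidth = 100 * 10^6 = 100000000 bps
Time = 12000 / 100000000 seconds
Time in us = 12000 * 10^6 / 100000000 = 120

120


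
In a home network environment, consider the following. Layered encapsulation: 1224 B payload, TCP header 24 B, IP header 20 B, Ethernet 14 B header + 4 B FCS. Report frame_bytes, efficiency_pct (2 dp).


TCP segment = 1224 + 24 = 1248 B
IP packet = 1248 + 20 = 1268 B
Ethernet frame = 1268 + 14 + 4 = 1286 B
Efficiency = app / frame = 1224 / 1286 = 0.951788 = 95.1788% -> 95.18% (2 dp)

1286, 95.18


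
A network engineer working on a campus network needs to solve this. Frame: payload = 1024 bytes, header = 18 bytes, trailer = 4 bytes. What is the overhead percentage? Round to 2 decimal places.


Given: payload = 1024 B, header = 18 B, trailer = 4 B
Overhead bytes = header + trailer = 18 + 4 = 22
Total frame = payload + overhead = 1024 + 22 = 1046
Overhead % = 22 / 1046 * 100 = 2.1033% -> 2.10% (2 dp)

2.10


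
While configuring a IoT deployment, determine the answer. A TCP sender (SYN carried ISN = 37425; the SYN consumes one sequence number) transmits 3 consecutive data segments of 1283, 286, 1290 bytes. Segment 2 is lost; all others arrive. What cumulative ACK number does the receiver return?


SYN uses sequence number 37425; first data byte = ISN + 1 = 37426.
Segment 1: SEQ = 37426, len = 1283 B, covers [37426, 38708]
Segment 2: SEQ = 38709, len = 286 B, covers [38709, 38994] [LOST]
Segment 3: SEQ = 38995, len = 1290 B, covers [38995, 40284]
In-order data received: bytes [37426, 38708] (segments 1..1).
Segment 2 missing -> gap begins at byte 38709; later segments buffered out of order.
Cumulative ACK = next expected in-order byte = 37426 + 1283 = 38709

38709


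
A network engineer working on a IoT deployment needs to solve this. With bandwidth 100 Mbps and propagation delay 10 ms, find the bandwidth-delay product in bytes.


Given: bandwidth = 100 Mbps, delay = 10 ms
BDP in bits = 100 * 10^6 * 10 / 1000
BDP in bits = 1000000
BDP in bytes = 1000000 / 8 = 125000

125000


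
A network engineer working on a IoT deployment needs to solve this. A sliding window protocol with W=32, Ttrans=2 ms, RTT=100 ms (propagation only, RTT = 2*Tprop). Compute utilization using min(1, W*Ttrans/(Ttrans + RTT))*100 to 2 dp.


Given: W = 32, Ttrans = 2 ms, RTT = 100 ms (= 2 * Tprop, Tprop = 50 ms)
Cycle time = Ttrans + RTT = 2 + 100 = 102 ms (first packet sent until its ACK returns)
W * Ttrans = 32 * 2 = 64 ms of sending per cycle
W * Ttrans / (Ttrans + RTT) = 64 / 102 = 0.627451
U = min(1, 0.627451) = 0.627451
U% = 62.75%

62.75


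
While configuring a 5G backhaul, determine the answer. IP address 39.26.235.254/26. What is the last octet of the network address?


Given: IP = 39.26.235.254, prefix = /26
Subnet mask = 255.255.255.192
Last octet of IP: 254
Last octet of mask: 192
Network last octet = 254 AND 192 = 192

192


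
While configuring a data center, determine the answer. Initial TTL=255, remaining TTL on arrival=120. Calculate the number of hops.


Given: initial TTL = 255, received TTL = 120
Hops = initial TTL - received TTL
Hops = 255 - 120 = 135

135


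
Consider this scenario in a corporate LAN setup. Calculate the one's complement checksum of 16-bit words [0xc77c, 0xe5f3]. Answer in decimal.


Given words: [0xc77c, 0xe5f3]
Step 1: Sum all words
Raw sum = 51068 + 58867 = 109935
Step 2: Fold carry: (44399 + 1) = 44400
One's complement = ~44400 & 0xFFFF = 21135

21135


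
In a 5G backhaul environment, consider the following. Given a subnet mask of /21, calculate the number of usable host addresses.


Given: subnet mask /21
Host bits = 32 - 21 = 11
Total addresses = 2^11 = 2048
Usable hosts = 2048 - 2 (network + broadcast) = 2046

2046


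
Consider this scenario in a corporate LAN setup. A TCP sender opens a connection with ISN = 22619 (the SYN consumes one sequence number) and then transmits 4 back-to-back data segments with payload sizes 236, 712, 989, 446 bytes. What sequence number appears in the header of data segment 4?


The SYN occupies sequence number ISN = 22619, so the first data byte is ISN + 1 = 22620.
SEQ of data segment i = (ISN + 1) + sum of payload sizes of segments 1..i-1.
Segment 1: SEQ = 22620, payload = 236 bytes
Segment 2: SEQ = 22856, payload = 712 bytes
Segment 3: SEQ = 23568, payload = 989 bytes
Segment 4: SEQ = 24557, payload = 446 bytes
SEQ of segment 4 = 22620 + 236 + 712 + 989 = 24557

24557


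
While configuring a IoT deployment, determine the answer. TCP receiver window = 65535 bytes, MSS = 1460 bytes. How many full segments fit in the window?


Given: RWND = 65535 bytes, MSS = 1460 bytes
Full segments = floor(RWND / MSS)
Full segments = floor(65535 / 1460)
Full segments = floor(44.887) = 44

44


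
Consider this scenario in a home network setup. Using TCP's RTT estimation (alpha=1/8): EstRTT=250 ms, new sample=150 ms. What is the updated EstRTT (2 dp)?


Given: EstRTT = 250 ms, SampleRTT = 150 ms, alpha = 1/8
New EstRTT = (1 - alpha) * EstRTT + alpha * SampleRTT
(7/8) * 250 = 218.75
(1/8) * 150 = 18.75
New EstRTT = 218.75 + 18.75 = 237.5 ms -> 237.50 ms (2 dp)

237.50


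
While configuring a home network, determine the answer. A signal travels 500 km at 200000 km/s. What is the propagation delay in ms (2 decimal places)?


Given: distance = 500 km, speed = 200000 km/s
Delay = distance / speed = 500 / 200000 seconds
Delay in ms = 500 * 1000 / 200000
Delay = 2.5000 ms
Rounded to 2 dp = 2.50 ms

2.50


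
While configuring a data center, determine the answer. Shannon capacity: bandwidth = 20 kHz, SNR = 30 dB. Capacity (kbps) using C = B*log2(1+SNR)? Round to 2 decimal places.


Given: B = 20 kHz, SNR = 30 dB
SNR linear = 10^(30/10) = 1000
1 + SNR = 1001
log2(1001) = 9.9672262588
C = 20 * 1000 * 9.9672262588 = 199344.5252 bps
C = 199.344525 kbps -> 199.34 kbps (2 dp)

199.34


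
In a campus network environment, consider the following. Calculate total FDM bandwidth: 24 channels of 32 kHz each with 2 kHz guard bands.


Given: 24 channels, 32 kHz each, guard = 2 kHz
Channel bandwidth = 24 * 32 = 768 kHz
Guard bands = 23 gaps * 2 kHz = 46 kHz
Total = 768 + 46 = 814 kHz

814


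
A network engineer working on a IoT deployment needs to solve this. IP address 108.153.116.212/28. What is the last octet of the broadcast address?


Given: IP = 108.153.116.212, prefix = /28
Host bits = 32 - 28 = 4
Network last octet = 212 AND mask = 208
Host part size = 2^4 - 1 = 15
Broadcast last octet = 208 OR 15 = 223

223


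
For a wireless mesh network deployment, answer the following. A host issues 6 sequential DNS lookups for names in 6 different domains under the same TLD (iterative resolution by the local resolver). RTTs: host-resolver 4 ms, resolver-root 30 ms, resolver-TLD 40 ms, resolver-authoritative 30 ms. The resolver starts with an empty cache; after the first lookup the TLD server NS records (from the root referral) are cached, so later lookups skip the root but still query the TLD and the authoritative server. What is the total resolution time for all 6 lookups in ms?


Lookup 1 (cold cache): local + root + TLD + auth = 4 + 30 + 40 + 30 = 104 ms
Lookups 2..6 (TLD NS cached -> skip root; new domain -> still ask TLD and auth): local + TLD + auth = 4 + 40 + 30 = 74 ms each
Remaining 5 lookups: 5 * 74 = 370 ms
Total = 104 + 370 = 474 ms

474


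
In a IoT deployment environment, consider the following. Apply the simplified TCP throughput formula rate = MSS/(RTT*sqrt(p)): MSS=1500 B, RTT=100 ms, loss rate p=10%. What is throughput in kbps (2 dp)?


Given: MSS = 1500 bytes, RTT = 100 ms, loss = 10%
RTT in seconds = 100 / 1000 = 0.1
Loss rate = 10% = 0.1
sqrt(loss) = sqrt(0.1) = 0.316227766017
Throughput (bytes/s) = 1500 / (0.1 * 0.316227766017) = 47434.1649
Throughput (kbps) = 47434.1649 * 8 / 1000 = 379.473319 -> 379.47 kbps (2 dp)

379.47


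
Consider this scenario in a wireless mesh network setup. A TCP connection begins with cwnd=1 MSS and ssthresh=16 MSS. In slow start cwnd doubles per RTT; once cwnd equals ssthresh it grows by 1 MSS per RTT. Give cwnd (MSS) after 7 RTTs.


RTT 0: cwnd = 1 MSS (initial)
RTT 1: cwnd = 2 MSS (slow start, doubled)
RTT 2: cwnd = 4 MSS (slow start, doubled)
RTT 3: cwnd = 8 MSS (slow start, doubled)
RTT 4: cwnd = 16 MSS (slow start, doubled)
RTT 5: cwnd = 17 MSS (congestion avoidance, +1)
RTT 6: cwnd = 18 MSS (congestion avoidance, +1)
RTT 7: cwnd = 19 MSS (congestion avoidance, +1)

19
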